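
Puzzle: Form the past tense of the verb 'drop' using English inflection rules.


Apply rule: Double final consonant and add -ed. 'drop' becomes 'dropped'.

dropped


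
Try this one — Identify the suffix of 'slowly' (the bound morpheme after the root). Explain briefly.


The word 'slowly' = 'slow' (root) + '-ly' (suffix). The suffix is '-ly'.

ly


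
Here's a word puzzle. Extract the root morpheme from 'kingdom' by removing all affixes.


Remove suffix '-dom' from 'kingdom' to get root 'king'.

king


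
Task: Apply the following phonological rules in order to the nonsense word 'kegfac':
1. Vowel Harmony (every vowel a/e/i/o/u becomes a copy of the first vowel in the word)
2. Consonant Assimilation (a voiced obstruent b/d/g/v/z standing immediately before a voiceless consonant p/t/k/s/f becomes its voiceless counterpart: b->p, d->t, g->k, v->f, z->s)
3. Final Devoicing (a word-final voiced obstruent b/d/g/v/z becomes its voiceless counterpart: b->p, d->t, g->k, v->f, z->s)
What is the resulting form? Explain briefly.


Starting form: 'kegfac'
Rule 1: Vowel Harmony: all vowels become 'e' (matching first vowel). 'kegfac' -> 'kegfec'
Rule 2: Consonant Assimilation: voiced obstruent before voiceless consonant becomes voiceless ('gf' -> 'kf'). 'kegfec' -> 'kekfec'
Rule 3: Final Devoicing: final consonant 'c' is not one of the voiced obstruents b/d/g/v/z. No change.
Final form: 'kekfec'

kekfec


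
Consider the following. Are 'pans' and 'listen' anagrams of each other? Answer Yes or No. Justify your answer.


Sorted letters of 'pans': 'anps'
Sorted letters of 'listen': 'eilnst'
They do not match.

No


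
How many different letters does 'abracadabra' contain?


Unique letters in 'abracadabra': {a, b, c, d, r} = 5 distinct letters.

5


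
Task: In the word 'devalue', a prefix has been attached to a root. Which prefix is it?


The word 'devalue' = 'de' (prefix) + 'value' (root). The prefix is 'de'.

de


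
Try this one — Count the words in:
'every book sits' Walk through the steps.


Split into words: every | book | sits = 3 words.

3


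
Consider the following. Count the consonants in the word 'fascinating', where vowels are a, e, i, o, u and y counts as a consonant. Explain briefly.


Consonants in 'fascinating': f, s, c, n, t, n, g = 7 consonants.

7


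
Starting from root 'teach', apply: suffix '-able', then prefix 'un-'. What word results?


Step 1: Add suffix '-able' to 'teach' = 'teachable'
Step 2: Add prefix 'un-' to 'teachable' = 'unteachable'

unteachable


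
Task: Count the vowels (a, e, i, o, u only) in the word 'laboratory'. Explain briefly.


Vowels in 'laboratory': a, o, a, o = 4 vowels.

4


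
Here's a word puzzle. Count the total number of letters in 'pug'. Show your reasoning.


Spell out 'pug' and number each letter: p(1), u(2), g(3). Total: 3 letters.

3


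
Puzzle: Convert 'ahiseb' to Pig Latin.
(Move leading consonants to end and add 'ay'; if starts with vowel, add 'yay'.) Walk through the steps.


'ahiseb' starts with a vowel, so add 'yay': 'ahisebyay'.

ahisebyay


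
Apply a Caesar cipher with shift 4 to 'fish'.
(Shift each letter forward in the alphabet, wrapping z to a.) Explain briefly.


Shift each letter by 4: f -> j, i -> m, s -> w, h -> l. Result: 'jmwl'.

jmwl


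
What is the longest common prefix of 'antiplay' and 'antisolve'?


Compare from the start: 4 characters match: 'anti'. Mismatch at position 5: 'p' vs 's'.

anti


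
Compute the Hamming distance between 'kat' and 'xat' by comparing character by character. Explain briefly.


Alignment:
Position 1: 'k' vs 'x' = DIFFER
Position 2: 'a' vs 'a' = match
Position 3: 't' vs 't' = match
Total differences: 1

1


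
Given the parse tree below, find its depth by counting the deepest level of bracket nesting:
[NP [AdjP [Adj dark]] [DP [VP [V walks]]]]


Count bracket nesting levels:
'[' at pos 0: depth = 1
'[' at pos 4: depth = 2
'[' at pos 10: depth = 3
'[' at pos 22: depth = 2
'[' at pos 26: depth = 3
'[' at pos 30: depth = 4
Maximum depth reached: 4

4


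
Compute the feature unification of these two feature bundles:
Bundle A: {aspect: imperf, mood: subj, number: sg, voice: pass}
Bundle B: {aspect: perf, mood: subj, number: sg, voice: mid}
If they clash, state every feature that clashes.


Compare features:
aspect: A=imperf vs B=perf -> CLASH
mood: A=subj vs B=subj -> unified: subj
number: A=sg vs B=sg -> unified: sg
voice: A=pass vs B=mid -> CLASH
Clashes detected on features 'aspect' (imperf vs perf) and 'voice' (pass vs mid); unification fails.

CLASH on 'aspect' (imperf vs perf) and 'voice' (pass vs mid)


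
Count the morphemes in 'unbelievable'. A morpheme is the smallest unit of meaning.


Decomposition: un- (prefix) + believe (root) + -able (suffix) = 3 morpheme(s)

3 morphemes


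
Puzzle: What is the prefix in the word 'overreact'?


The word 'overreact' = 'over' (prefix) + 'react' (root). The prefix is 'over'.

over


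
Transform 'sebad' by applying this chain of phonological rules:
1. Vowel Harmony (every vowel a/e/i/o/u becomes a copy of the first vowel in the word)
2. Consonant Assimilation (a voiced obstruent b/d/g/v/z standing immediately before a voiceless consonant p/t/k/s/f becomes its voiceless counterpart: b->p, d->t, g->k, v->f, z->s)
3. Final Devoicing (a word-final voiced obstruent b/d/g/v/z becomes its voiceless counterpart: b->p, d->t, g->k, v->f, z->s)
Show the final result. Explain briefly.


Starting form: 'sebad'
Rule 1: Vowel Harmony: all vowels become 'e' (matching first vowel). 'sebad' -> 'sebed'
Rule 2: Consonant Assimilation: no voiced obstruent (b/d/g/v/z) stands immediately before a voiceless consonant (p/t/k/s/f). No change.
Rule 3: Final Devoicing: word-final voiced obstruent 'd' becomes voiceless 't'. 'sebed' -> 'sebet'
Final form: 'sebet'

sebet


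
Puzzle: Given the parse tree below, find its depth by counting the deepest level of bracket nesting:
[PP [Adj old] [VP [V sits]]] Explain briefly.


Count bracket nesting levels:
'[' at pos 0: depth = 1
'[' at pos 4: depth = 2
'[' at pos 14: depth = 2
'[' at pos 18: depth = 3
Maximum depth reached: 3

3


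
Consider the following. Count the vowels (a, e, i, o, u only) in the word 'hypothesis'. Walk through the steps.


Vowels in 'hypothesis': o, e, i = 3 vowels.

3


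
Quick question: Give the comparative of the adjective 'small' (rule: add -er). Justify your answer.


Apply comparative formation (add -er): 'small' -> 'smaller'.

smaller


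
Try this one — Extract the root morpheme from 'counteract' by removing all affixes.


Remove prefix 'counter' from 'counteract' to get root 'act'.

act


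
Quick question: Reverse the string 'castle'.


Reverse 'castle' character by character: 'eltsac'.

eltsac


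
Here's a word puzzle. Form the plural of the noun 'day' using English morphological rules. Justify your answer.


Apply rule: Add -s. 'day' becomes 'days'.

days


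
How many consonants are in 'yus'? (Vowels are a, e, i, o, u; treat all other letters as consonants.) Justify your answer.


Consonants in 'yus': y, s = 2 consonants.

2


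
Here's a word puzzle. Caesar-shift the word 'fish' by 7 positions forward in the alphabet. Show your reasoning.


Shift each letter by 7: f -> m, i -> p, s -> z, h -> o. Result: 'mpzo'.

mpzo


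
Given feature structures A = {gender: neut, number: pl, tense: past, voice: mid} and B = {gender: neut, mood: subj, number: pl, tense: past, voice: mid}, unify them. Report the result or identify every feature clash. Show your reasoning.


Compare features:
gender: A=neut vs B=neut -> unified: neut
mood: A=_ vs B=subj -> unified: subj
number: A=pl vs B=pl -> unified: pl
tense: A=past vs B=past -> unified: past
voice: A=mid vs B=mid -> unified: mid
No clashes found.

Unified: {gender: neut, mood: subj, number: pl, tense: past, voice: mid}


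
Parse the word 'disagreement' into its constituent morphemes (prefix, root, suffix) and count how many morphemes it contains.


Step 1: Identify prefix: 'dis' (meaning: not/apart)
Step 2: Identify root: 'agree'
Step 3: Identify suffix(es): 'ment'
Decomposition: dis- (prefix: not/apart) + agree (root) + -ment (suffix: action/result)
Total morphemes: 3

3 morphemes (dis- (prefix: not/apart) + agree (root) + -ment (suffix: action/result))


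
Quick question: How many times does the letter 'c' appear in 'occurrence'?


Letter 'c' in 'occurrence': found at position(s) 2, 3, 9 = 3 occurrence(s).

3


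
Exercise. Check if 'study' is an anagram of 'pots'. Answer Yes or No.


Sorted letters of 'study': 'dstuy'
Sorted letters of 'pots': 'opst'
They do not match.

No


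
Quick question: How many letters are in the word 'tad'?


Spell out 'tad' and number each letter: t(1), a(2), d(3). Total: 3 letters.

3


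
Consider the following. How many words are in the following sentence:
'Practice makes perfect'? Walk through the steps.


Split into words: Practice | makes | perfect = 3 words.

3


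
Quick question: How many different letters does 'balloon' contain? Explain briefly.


Unique letters in 'balloon': {a, b, l, n, o} = 5 distinct letters.

5


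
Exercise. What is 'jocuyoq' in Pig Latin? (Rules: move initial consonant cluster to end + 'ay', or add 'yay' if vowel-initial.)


'jocuyoq': move consonant cluster 'j' to end and add 'ay': 'ocuyoqjay'.

ocuyoqjay


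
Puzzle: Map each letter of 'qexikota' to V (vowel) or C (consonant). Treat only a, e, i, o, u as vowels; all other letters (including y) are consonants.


Letter mapping: q = C, e = V, x = C, i = V, k = C, o = V, t = C, a = V.

CVCVCVCV


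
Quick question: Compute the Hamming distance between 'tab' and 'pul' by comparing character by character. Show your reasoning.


Alignment:
Position 1: 't' vs 'p' = DIFFER
Position 2: 'a' vs 'u' = DIFFER
Position 3: 'b' vs 'l' = DIFFER
Total differences: 3

3


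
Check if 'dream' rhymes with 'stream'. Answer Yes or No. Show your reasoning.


Rime (stressed vowel + following sounds) of 'dream': -eam = /iːm/
Rime of 'stream': -eam = /iːm/
/iːm/ and /iːm/ are the same ending sound, so the words rhyme.

Yes


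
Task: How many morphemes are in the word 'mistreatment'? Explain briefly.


Decomposition: mis- (prefix) + treat (root) + -ment (suffix) = 3 morpheme(s)

3 morphemes


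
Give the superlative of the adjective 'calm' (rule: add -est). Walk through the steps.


Apply superlative formation (add -est): 'calm' -> 'calmest'.

calmest


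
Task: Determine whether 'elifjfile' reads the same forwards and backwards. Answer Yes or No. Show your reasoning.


Forward: 'elifjfile'
Reversed: 'elifjfile'
They are identical.

Yes


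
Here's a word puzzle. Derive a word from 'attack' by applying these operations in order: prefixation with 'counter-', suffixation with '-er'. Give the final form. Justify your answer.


Step 1: Add prefix 'counter-' to 'attack' = 'counterattack'
Step 2: Add suffix '-er' to 'counterattack' = 'counterattacker'

counterattacker


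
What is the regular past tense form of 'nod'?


Apply rule: Double final consonant and add -ed. 'nod' becomes 'nodded'.

nodded


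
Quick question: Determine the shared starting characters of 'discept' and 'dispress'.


Compare from the start: 3 characters match: 'dis'. Mismatch at position 4: 'c' vs 'p'.

dis


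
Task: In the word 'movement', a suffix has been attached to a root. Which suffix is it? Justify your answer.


The word 'movement' = 'move' (root) + '-ment' (suffix). The suffix is '-ment'.

ment


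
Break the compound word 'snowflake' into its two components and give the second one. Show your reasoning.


Split 'snowflake' into 'snow' + 'flake'. The second part is 'flake'.

flake


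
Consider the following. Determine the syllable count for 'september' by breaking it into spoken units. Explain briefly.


Break 'september' into syllables: sep-tem-ber -> sep | tem | ber = 3 syllables

3 syllables


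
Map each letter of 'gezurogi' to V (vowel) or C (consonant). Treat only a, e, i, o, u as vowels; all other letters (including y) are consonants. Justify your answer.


Letter mapping: g = C, e = V, z = C, u = V, r = C, o = V, g = C, i = V.

CVCVCVCV


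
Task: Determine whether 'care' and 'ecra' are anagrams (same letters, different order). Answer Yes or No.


Sorted letters of 'care': 'acer'
Sorted letters of 'ecra': 'acer'
They match.

Yes


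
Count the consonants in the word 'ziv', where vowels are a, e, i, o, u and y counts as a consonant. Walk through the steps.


Consonants in 'ziv': z, v = 2 consonants.

2


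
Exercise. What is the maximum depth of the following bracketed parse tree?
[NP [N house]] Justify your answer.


Count bracket nesting levels:
'[' at pos 0: depth = 1
'[' at pos 4: depth = 2
Maximum depth reached: 2

2


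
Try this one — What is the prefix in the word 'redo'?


The word 'redo' = 're' (prefix) + 'do' (root). The prefix is 're'.

re


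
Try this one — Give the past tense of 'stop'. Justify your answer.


Apply rule: Double final consonant and add -ed. 'stop' becomes 'stopped'.

stopped


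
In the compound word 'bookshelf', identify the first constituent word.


Split 'bookshelf' into 'book' + 'shelf'. The first part is 'book'.

book


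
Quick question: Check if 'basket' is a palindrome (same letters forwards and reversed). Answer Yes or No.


Forward: 'basket'
Reversed: 'teksab'
They differ.

No


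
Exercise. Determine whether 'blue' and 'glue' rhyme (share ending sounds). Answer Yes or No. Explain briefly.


Rime (stressed vowel + following sounds) of 'blue': -ue = /uː/
Rime of 'glue': -ue = /uː/
/uː/ and /uː/ are the same ending sound, so the words rhyme.

Yes


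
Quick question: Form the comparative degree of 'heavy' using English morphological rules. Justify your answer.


Apply comparative formation (consonant + y: change y to i, add -er): 'heavy' -> 'heavier'.

heavier


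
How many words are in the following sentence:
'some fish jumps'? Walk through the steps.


Split into words: some | fish | jumps = 3 words.

3


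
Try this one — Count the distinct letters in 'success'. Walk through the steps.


Unique letters in 'success': {c, e, s, u} = 4 distinct letters.

4


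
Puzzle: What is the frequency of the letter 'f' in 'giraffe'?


Letter 'f' in 'giraffe': found at position(s) 5, 6 = 2 occurrence(s).

2


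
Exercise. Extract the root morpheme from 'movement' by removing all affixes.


Remove suffix '-ment' from 'movement' to get root 'move'.

move


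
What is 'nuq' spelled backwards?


Reverse 'nuq' character by character: 'qun'.

qun


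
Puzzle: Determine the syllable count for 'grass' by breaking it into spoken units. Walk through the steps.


Break 'grass' into syllables: grass -> grass = 1 syllable

1 syllable


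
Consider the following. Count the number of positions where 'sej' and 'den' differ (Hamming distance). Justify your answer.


Alignment:
Position 1: 's' vs 'd' = DIFFER
Position 2: 'e' vs 'e' = match
Position 3: 'j' vs 'n' = DIFFER
Total differences: 2

2


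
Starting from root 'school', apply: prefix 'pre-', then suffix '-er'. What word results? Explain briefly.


Step 1: Add prefix 'pre-' to 'school' = 'preschool'
Step 2: Add suffix '-er' to 'preschool' = 'preschooler'

preschooler


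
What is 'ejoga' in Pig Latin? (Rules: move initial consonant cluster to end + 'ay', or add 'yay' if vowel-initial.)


'ejoga' starts with a vowel, so add 'yay': 'ejogayay'.

ejogayay


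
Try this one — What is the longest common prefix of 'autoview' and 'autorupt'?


Compare from the start: 4 characters match: 'auto'. Mismatch at position 5: 'v' vs 'r'.

auto


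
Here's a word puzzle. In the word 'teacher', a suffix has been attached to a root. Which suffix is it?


The word 'teacher' = 'teach' (root) + '-er' (suffix). The suffix is '-er'.

er


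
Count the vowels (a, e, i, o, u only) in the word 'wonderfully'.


Vowels in 'wonderfully': o, e, u = 3 vowels.

3


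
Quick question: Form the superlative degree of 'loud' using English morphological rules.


Apply superlative formation (add -est): 'loud' -> 'loudest'.

loudest


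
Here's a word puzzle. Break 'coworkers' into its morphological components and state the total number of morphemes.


Step 1: Identify prefix: 'co' (meaning: together)
Step 2: Identify root: 'work'
Step 3: Identify suffix(es): 'er, s'
Decomposition: co- (prefix: together) + work (root) + -er (suffix: one who) + -s (plural)
Total morphemes: 4

4 morphemes (co- (prefix: together) + work (root) + -er (suffix: one who) + -s (plural))


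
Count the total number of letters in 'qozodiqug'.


Spell out 'qozodiqug' and number each letter: q(1), o(2), z(3), o(4), d(5), i(6), q(7), u(8), g(9). Total: 9 letters.

9


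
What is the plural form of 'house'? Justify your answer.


Apply rule: Add -s. 'house' becomes 'houses'.

houses


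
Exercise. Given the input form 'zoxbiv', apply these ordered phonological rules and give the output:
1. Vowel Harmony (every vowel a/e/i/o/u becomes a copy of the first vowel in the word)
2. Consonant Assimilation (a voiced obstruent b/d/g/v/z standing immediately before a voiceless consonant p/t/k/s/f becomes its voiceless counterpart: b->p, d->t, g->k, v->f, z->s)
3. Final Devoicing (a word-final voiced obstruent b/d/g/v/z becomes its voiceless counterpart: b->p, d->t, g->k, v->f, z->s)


Starting form: 'zoxbiv'
Rule 1: Vowel Harmony: all vowels become 'o' (matching first vowel). 'zoxbiv' -> 'zoxbov'
Rule 2: Consonant Assimilation: no voiced obstruent (b/d/g/v/z) stands immediately before a voiceless consonant (p/t/k/s/f). No change.
Rule 3: Final Devoicing: word-final voiced obstruent 'v' becomes voiceless 'f'. 'zoxbov' -> 'zoxbof'
Final form: 'zoxbof'

zoxbof


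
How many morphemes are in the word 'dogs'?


Decomposition: dog (root) + -s (plural) = 2 morpheme(s)

2 morphemes


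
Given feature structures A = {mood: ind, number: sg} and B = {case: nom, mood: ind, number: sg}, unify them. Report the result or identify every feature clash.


Compare features:
case: A=_ vs B=nom -> unified: nom
mood: A=ind vs B=ind -> unified: ind
number: A=sg vs B=sg -> unified: sg
No clashes found.

Unified: {case: nom, mood: ind, number: sg}


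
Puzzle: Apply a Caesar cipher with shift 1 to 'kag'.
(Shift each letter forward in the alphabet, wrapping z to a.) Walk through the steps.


Shift each letter by 1: k -> l, a -> b, g -> h. Result: 'lbh'.

lbh


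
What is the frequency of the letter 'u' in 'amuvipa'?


Letter 'u' in 'amuvipa': found at position(s) 3 = 1 occurrence(s).

1


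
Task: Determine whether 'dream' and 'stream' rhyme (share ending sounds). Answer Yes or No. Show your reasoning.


Rime (stressed vowel + following sounds) of 'dream': -eam = /iːm/
Rime of 'stream': -eam = /iːm/
/iːm/ and /iːm/ are the same ending sound, so the words rhyme.

Yes


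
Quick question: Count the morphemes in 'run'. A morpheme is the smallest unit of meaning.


Decomposition: run (free morpheme) = 1 morpheme(s)

1 morphemes


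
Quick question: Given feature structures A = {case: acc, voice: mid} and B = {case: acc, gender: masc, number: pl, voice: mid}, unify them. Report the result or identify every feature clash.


Compare features:
case: A=acc vs B=acc -> unified: acc
gender: A=_ vs B=masc -> unified: masc
number: A=_ vs B=pl -> unified: pl
voice: A=mid vs B=mid -> unified: mid
No clashes found.

Unified: {case: acc, gender: masc, number: pl, voice: mid}


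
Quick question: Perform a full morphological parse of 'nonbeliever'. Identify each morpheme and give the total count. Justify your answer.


Step 1: Identify prefix: 'non' (meaning: not)
Step 2: Identify root: 'believe'
Step 3: Identify suffix(es): 'er'
Decomposition: non- (prefix: not) + believe (root) + -er (suffix: one who)
Total morphemes: 3

3 morphemes (non- (prefix: not) + believe (root) + -er (suffix: one who))


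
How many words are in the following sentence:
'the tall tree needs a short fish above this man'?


Split into words: the | tall | tree | needs | a | short | fish | above | this | man = 10 words.

10


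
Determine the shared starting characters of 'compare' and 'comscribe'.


Compare from the start: 3 characters match: 'com'. Mismatch at position 4: 'p' vs 's'.

com


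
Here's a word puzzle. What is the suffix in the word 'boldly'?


The word 'boldly' = 'bold' (root) + '-ly' (suffix). The suffix is '-ly'.

ly


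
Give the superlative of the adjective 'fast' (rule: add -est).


Apply superlative formation (add -est): 'fast' -> 'fastest'.

fastest


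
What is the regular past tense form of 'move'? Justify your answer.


Apply rule: Add -d (word ends in -e). 'move' becomes 'moved'.

moved


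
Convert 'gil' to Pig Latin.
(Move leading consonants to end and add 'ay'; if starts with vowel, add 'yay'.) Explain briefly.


'gil': move consonant cluster 'g' to end and add 'ay': 'ilgay'.

ilgay


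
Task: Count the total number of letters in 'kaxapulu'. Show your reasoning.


Spell out 'kaxapulu' and number each letter: k(1), a(2), x(3), a(4), p(5), u(6), l(7), u(8). Total: 8 letters.

8


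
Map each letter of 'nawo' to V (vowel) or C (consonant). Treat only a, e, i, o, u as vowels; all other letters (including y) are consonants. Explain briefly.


Letter mapping: n = C, a = V, w = C, o = V.

CVCV


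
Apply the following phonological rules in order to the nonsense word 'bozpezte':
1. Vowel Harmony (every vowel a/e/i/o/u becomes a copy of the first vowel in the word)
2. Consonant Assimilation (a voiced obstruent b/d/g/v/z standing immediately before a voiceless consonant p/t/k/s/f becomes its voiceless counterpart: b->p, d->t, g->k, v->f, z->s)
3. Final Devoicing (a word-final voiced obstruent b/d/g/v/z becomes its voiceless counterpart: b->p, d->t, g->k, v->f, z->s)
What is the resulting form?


Starting form: 'bozpezte'
Rule 1: Vowel Harmony: all vowels become 'o' (matching first vowel). 'bozpezte' -> 'bozpozto'
Rule 2: Consonant Assimilation: voiced obstruent before voiceless consonant becomes voiceless ('zp' -> 'sp', 'zt' -> 'st'). 'bozpozto' -> 'bosposto'
Rule 3: Final Devoicing: the word ends in the vowel 'o', not a consonant. No change.
Final form: 'bosposto'

bosposto


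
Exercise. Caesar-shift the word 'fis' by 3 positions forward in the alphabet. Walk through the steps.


Shift each letter by 3: f -> i, i -> l, s -> v. Result: 'ilv'.

ilv


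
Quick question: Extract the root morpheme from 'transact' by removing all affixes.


Remove prefix 'trans' from 'transact' to get root 'act'.

act


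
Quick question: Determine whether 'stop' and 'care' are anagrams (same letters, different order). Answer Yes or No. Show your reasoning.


Sorted letters of 'stop': 'opst'
Sorted letters of 'care': 'acer'
They do not match.

No


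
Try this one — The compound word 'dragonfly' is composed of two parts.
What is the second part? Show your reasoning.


Split 'dragonfly' into 'dragon' + 'fly'. The second part is 'fly'.

fly


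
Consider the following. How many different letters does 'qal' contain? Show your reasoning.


Unique letters in 'qal': {a, l, q} = 3 distinct letters.

3


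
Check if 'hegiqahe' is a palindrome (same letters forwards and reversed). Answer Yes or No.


Forward: 'hegiqahe'
Reversed: 'ehaqigeh'
They differ.

No


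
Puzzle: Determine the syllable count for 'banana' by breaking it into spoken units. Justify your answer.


Break 'banana' into syllables: ba-na-na -> ba | na | na = 3 syllables

3 syllables


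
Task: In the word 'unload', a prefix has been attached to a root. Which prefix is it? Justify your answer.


The word 'unload' = 'un' (prefix) + 'load' (root). The prefix is 'un'.

un


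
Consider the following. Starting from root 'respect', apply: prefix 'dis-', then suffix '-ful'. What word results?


Step 1: Add prefix 'dis-' to 'respect' = 'disrespect'
Step 2: Add suffix '-ful' to 'disrespect' = 'disrespectful'

disrespectful


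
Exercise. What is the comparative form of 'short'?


Apply comparative formation (add -er): 'short' -> 'shorter'.

shorter


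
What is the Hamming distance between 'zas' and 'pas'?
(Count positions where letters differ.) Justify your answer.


Alignment:
Position 1: 'z' vs 'p' = DIFFER
Position 2: 'a' vs 'a' = match
Position 3: 's' vs 's' = match
Total differences: 1

1


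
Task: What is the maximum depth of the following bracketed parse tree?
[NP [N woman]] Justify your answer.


Count bracket nesting levels:
'[' at pos 0: depth = 1
'[' at pos 4: depth = 2
Maximum depth reached: 2

2


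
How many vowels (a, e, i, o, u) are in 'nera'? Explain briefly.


Vowels in 'nera': e, a = 2 vowels.

2


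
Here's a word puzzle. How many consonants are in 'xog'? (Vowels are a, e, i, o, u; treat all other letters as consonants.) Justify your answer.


Consonants in 'xog': x, g = 2 consonants.

2


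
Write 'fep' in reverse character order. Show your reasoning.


Reverse 'fep' character by character: 'pef'.

pef


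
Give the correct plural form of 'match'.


Apply rule: Add -es (sibilant/fricative ending). 'match' becomes 'matches'.

matches


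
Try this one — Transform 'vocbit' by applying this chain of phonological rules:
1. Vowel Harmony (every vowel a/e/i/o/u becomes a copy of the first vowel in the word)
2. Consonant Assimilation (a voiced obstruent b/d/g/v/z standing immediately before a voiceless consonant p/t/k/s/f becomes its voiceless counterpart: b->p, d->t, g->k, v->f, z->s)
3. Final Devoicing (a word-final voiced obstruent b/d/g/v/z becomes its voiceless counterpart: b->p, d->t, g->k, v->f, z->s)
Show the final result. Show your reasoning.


Starting form: 'vocbit'
Rule 1: Vowel Harmony: all vowels become 'o' (matching first vowel). 'vocbit' -> 'vocbot'
Rule 2: Consonant Assimilation: no voiced obstruent (b/d/g/v/z) stands immediately before a voiceless consonant (p/t/k/s/f). No change.
Rule 3: Final Devoicing: final consonant 't' is not one of the voiced obstruents b/d/g/v/z. No change.
Final form: 'vocbot'

vocbot


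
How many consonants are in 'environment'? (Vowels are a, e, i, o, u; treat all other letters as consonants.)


Consonants in 'environment': n, v, r, n, m, n, t = 7 consonants.

7


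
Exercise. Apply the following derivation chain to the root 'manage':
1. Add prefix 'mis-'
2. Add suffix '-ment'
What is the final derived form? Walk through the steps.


Step 1: Add prefix 'mis-' to 'manage' = 'mismanage'
Step 2: Add suffix '-ment' to 'mismanage' = 'mismanagement'

mismanagement


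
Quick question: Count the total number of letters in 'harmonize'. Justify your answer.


Spell out 'harmonize' and number each letter: h(1), a(2), r(3), m(4), o(5), n(6), i(7), z(8), e(9). Total: 9 letters.

9


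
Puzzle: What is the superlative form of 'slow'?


Apply superlative formation (add -est): 'slow' -> 'slowest'.

slowest


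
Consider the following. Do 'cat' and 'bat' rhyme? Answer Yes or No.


Rime (stressed vowel + following sounds) of 'cat': -at = /æt/
Rime of 'bat': -at = /æt/
/æt/ and /æt/ are the same ending sound, so the words rhyme.

Yes


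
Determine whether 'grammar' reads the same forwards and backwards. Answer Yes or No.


Forward: 'grammar'
Reversed: 'rammarg'
They differ.

No


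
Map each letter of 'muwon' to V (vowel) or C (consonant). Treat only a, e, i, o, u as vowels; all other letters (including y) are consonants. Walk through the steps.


Letter mapping: m = C, u = V, w = C, o = V, n = C.

CVCVC


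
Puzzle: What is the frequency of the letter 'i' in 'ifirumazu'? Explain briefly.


Letter 'i' in 'ifirumazu': found at position(s) 1, 3 = 2 occurrence(s).

2


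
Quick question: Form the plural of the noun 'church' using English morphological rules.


Apply rule: Add -es (sibilant/fricative ending). 'church' becomes 'churches'.

churches


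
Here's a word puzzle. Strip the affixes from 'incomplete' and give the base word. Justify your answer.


Remove prefix 'in' from 'incomplete' to get root 'complete'.

complete


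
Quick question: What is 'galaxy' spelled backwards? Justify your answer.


Reverse 'galaxy' character by character: 'yxalag'.

yxalag


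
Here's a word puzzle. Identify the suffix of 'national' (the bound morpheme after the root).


The word 'national' = 'nation' (root) + '-al' (suffix). The suffix is '-al'.

al


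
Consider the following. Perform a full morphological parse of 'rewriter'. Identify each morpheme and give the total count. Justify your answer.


Step 1: Identify prefix: 're' (meaning: again)
Step 2: Identify root: 'write'
Step 3: Identify suffix(es): 'er'
Decomposition: re- (prefix: again) + write (root) + -er (suffix: one who)
Total morphemes: 3

3 morphemes (re- (prefix: again) + write (root) + -er (suffix: one who))


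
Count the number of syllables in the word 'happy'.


Break 'happy' into syllables: hap-py -> hap | py = 2 syllables

2 syllables


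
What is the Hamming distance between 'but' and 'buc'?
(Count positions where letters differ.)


Alignment:
Position 1: 'b' vs 'b' = match
Position 2: 'u' vs 'u' = match
Position 3: 't' vs 'c' = DIFFER
Total differences: 1

1


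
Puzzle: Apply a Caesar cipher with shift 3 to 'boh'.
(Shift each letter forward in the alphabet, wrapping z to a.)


Shift each letter by 3: b -> e, o -> r, h -> k. Result: 'erk'.

erk


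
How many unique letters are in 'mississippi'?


Unique letters in 'mississippi': {i, m, p, s} = 4 distinct letters.

4


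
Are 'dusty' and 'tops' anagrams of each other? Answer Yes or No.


Sorted letters of 'dusty': 'dstuy'
Sorted letters of 'tops': 'opst'
They do not match.

No


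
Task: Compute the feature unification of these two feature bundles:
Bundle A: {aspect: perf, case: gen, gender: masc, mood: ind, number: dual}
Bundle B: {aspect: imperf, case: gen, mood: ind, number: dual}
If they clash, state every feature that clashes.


Compare features:
aspect: A=perf vs B=imperf -> CLASH
case: A=gen vs B=gen -> unified: gen
gender: A=masc vs B=_ -> unified: masc
mood: A=ind vs B=ind -> unified: ind
number: A=dual vs B=dual -> unified: dual
Clash detected on feature 'aspect' (perf vs imperf); unification fails.

CLASH on 'aspect' (perf vs imperf)


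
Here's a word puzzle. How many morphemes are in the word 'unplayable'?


Decomposition: un- (prefix) + play (root) + -able (suffix) = 3 morpheme(s)

3 morphemes


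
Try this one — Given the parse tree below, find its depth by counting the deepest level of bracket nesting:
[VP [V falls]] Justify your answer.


Count bracket nesting levels:
'[' at pos 0: depth = 1
'[' at pos 4: depth = 2
Maximum depth reached: 2

2


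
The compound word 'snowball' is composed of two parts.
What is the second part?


Split 'snowball' into 'snow' + 'ball'. The second part is 'ball'.

ball


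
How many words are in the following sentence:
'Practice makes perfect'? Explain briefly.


Split into words: Practice | makes | perfect = 3 words.

3


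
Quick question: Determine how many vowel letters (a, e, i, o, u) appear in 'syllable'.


Vowels in 'syllable': a, e = 2 vowels.

2


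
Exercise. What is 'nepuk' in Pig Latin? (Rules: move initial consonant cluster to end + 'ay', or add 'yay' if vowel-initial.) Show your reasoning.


'nepuk': move consonant cluster 'n' to end and add 'ay': 'epuknay'.

epuknay


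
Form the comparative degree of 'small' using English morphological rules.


Apply comparative formation (add -er): 'small' -> 'smaller'.

smaller


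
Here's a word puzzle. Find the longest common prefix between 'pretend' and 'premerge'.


Compare from the start: 3 characters match: 'pre'. Mismatch at position 4: 't' vs 'm'.

pre


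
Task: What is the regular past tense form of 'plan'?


Apply rule: Double final consonant and add -ed. 'plan' becomes 'planned'.

planned


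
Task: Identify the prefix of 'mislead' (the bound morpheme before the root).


The word 'mislead' = 'mis' (prefix) + 'lead' (root). The prefix is 'mis'.

mis


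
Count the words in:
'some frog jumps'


Split into words: some | frog | jumps = 3 words.

3


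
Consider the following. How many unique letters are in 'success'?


Unique letters in 'success': {c, e, s, u} = 4 distinct letters.

4


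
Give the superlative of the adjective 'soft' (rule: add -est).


Apply superlative formation (add -est): 'soft' -> 'softest'.

softest


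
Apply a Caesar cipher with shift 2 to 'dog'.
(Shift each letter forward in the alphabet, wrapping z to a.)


Shift each letter by 2: d -> f, o -> q, g -> i. Result: 'fqi'.

fqi


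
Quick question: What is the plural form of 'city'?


Apply rule: Change -y to -ies (consonant + y). 'city' becomes 'cities'.

cities


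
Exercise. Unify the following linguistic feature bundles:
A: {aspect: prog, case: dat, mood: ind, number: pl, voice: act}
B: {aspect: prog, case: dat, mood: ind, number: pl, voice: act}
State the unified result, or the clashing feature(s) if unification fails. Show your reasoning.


Compare features:
aspect: A=prog vs B=prog -> unified: prog
case: A=dat vs B=dat -> unified: dat
mood: A=ind vs B=ind -> unified: ind
number: A=pl vs B=pl -> unified: pl
voice: A=act vs B=act -> unified: act
No clashes found.

Unified: {aspect: prog, case: dat, mood: ind, number: pl, voice: act}


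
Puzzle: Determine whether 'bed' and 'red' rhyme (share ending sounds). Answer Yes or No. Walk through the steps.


Rime (stressed vowel + following sounds) of 'bed': -ed = /ɛd/
Rime of 'red': -ed = /ɛd/
/ɛd/ and /ɛd/ are the same ending sound, so the words rhyme.

Yes


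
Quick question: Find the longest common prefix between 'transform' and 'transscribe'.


Compare from the start: 5 characters match: 'trans'. Mismatch at position 6: 'f' vs 's'.

trans


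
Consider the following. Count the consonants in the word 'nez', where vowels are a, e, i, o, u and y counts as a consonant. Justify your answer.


Consonants in 'nez': n, z = 2 consonants.

2


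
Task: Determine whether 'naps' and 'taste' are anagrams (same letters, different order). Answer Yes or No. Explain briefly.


Sorted letters of 'naps': 'anps'
Sorted letters of 'taste': 'aestt'
They do not match.

No


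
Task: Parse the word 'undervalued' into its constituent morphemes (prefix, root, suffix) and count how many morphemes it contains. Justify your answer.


Step 1: Identify prefix: 'under' (meaning: beneath/insufficient)
Step 2: Identify root: 'value'
Step 3: Identify suffix(es): 'ed'
Decomposition: under- (prefix: beneath/insufficient) + value (root) + -ed (suffix: past)
Total morphemes: 3

3 morphemes (under- (prefix: beneath/insufficient) + value (root) + -ed (suffix: past))


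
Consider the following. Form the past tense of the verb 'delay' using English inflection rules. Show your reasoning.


Apply rule: Add -ed. 'delay' becomes 'delayed'.

delayed


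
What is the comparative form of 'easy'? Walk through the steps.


Apply comparative formation (consonant + y: change y to i, add -er): 'easy' -> 'easier'.

easier


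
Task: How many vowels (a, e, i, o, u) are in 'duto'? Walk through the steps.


Vowels in 'duto': u, o = 2 vowels.

2


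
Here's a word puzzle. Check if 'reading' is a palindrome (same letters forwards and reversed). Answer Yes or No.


Forward: 'reading'
Reversed: 'gnidaer'
They differ.

No


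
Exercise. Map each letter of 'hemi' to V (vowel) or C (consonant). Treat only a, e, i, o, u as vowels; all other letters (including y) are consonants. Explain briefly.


Letter mapping: h = C, e = V, m = C, i = V.

CVCV


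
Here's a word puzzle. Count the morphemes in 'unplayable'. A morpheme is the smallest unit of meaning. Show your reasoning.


Decomposition: un- (prefix) + play (root) + -able (suffix) = 3 morpheme(s)

3 morphemes


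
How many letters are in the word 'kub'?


Spell out 'kub' and number each letter: k(1), u(2), b(3). Total: 3 letters.

3


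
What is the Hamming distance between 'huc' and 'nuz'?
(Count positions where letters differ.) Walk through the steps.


Alignment:
Position 1: 'h' vs 'n' = DIFFER
Position 2: 'u' vs 'u' = match
Position 3: 'c' vs 'z' = DIFFER
Total differences: 2

2


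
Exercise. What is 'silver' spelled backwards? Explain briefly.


Reverse 'silver' character by character: 'revlis'.

revlis


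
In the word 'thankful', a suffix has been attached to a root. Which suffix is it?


The word 'thankful' = 'thank' (root) + '-ful' (suffix). The suffix is '-ful'.

ful


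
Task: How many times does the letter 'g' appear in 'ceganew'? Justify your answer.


Letter 'g' in 'ceganew': found at position(s) 3 = 1 occurrence(s).

1


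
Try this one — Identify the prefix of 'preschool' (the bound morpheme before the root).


The word 'preschool' = 'pre' (prefix) + 'school' (root). The prefix is 'pre'.

pre


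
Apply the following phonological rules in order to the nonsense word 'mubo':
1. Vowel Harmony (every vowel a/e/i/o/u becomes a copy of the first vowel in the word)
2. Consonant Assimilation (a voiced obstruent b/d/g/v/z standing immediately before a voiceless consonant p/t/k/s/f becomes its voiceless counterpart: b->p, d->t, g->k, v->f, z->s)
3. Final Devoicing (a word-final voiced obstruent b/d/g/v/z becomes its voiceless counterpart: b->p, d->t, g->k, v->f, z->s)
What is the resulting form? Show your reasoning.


Starting form: 'mubo'
Rule 1: Vowel Harmony: all vowels become 'u' (matching first vowel). 'mubo' -> 'mubu'
Rule 2: Consonant Assimilation: no voiced obstruent (b/d/g/v/z) stands immediately before a voiceless consonant (p/t/k/s/f). No change.
Rule 3: Final Devoicing: the word ends in the vowel 'u', not a consonant. No change.
Final form: 'mubu'

mubu


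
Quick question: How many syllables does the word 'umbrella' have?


Break 'umbrella' into syllables: um-brel-la -> um | brel | la = 3 syllables

3 syllables


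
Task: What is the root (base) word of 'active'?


Remove suffix '-ive' from 'active' to get root 'act'.

act


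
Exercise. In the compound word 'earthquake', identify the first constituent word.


Split 'earthquake' into 'earth' + 'quake'. The first part is 'earth'.

earth


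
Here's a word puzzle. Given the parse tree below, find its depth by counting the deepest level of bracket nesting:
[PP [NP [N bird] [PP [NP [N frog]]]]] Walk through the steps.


Count bracket nesting levels:
'[' at pos 0: depth = 1
'[' at pos 4: depth = 2
'[' at pos 8: depth = 3
'[' at pos 17: depth = 3
'[' at pos 21: depth = 4
'[' at pos 25: depth = 5
Maximum depth reached: 5

5


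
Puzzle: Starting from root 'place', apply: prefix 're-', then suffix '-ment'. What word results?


Step 1: Add prefix 're-' to 'place' = 'replace'
Step 2: Add suffix '-ment' to 'replace' = 'replacement'

replacement


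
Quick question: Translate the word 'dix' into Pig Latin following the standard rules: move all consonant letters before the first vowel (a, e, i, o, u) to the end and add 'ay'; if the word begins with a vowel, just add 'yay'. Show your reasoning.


'dix': move consonant cluster 'd' to end and add 'ay': 'ixday'.

ixday


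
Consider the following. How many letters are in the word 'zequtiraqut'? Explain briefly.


Spell out 'zequtiraqut' and number each letter: z(1), e(2), q(3), u(4), t(5), i(6), r(7), a(8), q(9), u(10), t(11). Total: 11 letters.

11
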